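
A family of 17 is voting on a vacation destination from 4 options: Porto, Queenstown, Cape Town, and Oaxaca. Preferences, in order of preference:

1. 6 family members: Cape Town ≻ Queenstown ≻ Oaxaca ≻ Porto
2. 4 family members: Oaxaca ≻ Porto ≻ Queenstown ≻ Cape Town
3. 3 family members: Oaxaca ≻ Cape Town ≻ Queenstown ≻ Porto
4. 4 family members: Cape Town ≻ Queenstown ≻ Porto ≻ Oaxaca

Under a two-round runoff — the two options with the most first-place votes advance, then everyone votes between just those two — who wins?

Round 1 first-place votes: Porto 0, Queenstown 0, Cape Town 10, Oaxaca 7.
Cape Town and Oaxaca advance.
Runoff: Cape Town is preferred to Oaxaca by 10 voters; Oaxaca by 7.
Cape Town wins the runoff.

Cape Town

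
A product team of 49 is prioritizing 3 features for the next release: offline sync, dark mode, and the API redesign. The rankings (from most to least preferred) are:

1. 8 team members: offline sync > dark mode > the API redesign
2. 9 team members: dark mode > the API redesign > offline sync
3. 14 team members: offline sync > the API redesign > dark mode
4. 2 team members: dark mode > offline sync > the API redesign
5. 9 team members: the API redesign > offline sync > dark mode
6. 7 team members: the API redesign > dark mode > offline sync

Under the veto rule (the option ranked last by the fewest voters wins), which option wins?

the API redesign

Last-place votes: offline sync 16, dark mode 23, the API redesign 10.
the API redesign is ranked last by the fewest voters, so the API redesign wins.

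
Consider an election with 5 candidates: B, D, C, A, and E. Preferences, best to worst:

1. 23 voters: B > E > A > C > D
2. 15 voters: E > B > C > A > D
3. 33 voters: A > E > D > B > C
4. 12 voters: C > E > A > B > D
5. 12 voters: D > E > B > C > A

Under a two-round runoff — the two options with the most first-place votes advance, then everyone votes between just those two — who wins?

B

Round 1 first-place votes: B 23, D 12, C 12, A 33, E 15.
A and B advance.
Runoff: A is preferred to B by 45 voters; B by 50.
B wins the runoff.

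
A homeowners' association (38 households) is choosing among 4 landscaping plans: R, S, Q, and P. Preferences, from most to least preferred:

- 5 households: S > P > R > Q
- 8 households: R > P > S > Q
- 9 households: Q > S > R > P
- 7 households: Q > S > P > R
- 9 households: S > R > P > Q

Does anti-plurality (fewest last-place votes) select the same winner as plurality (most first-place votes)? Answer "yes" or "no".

Anti-plurality — last-place votes: R 7, S 0, Q 22, P 9. Winner: S.
Plurality — first-place votes: R 8, S 14, Q 16, P 0. Winner: Q.
The two methods disagree.

no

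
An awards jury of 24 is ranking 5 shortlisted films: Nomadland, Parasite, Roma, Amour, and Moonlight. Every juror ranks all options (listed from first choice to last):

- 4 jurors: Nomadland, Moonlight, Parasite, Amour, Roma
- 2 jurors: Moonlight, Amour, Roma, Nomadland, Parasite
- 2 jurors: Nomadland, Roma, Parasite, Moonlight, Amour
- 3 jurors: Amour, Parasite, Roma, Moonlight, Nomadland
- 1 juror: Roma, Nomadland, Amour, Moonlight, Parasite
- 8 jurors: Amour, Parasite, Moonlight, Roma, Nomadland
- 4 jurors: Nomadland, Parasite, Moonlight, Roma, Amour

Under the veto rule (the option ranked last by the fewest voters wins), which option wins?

Last-place votes: Nomadland 11, Parasite 3, Roma 4, Amour 6, Moonlight 0.
Moonlight is ranked last by the fewest voters, so Moonlight wins.

Moonlight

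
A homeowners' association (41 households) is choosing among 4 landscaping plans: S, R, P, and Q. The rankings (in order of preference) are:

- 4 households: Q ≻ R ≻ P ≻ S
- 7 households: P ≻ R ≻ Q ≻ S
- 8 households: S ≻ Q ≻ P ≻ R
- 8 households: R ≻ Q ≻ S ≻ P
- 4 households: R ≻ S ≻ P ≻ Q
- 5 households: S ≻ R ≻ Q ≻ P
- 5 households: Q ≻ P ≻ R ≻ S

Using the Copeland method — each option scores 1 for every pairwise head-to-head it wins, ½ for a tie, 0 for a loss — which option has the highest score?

S: beats P; loses to R and Q → score 1.
R: beats S, P, and Q → score 3.
P: loses to S, R, and Q → score 0.
Q: beats S and P; loses to R → score 2.
R has the best pairwise record.

R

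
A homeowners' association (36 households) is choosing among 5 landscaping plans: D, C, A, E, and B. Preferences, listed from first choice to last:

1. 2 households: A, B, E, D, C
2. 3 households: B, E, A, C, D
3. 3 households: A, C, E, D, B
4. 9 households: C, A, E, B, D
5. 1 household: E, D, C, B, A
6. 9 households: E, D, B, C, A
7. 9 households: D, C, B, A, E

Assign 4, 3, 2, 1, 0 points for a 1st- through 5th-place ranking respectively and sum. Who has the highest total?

D: 2·1 + 3·0 + 3·1 + 9·0 + 1·3 + 9·3 + 9·4 = 71
C: 2·0 + 3·1 + 3·3 + 9·4 + 1·2 + 9·1 + 9·3 = 86
A: 2·4 + 3·2 + 3·4 + 9·3 + 1·0 + 9·0 + 9·1 = 62
E: 2·2 + 3·3 + 3·2 + 9·2 + 1·4 + 9·4 + 9·0 = 77
B: 2·3 + 3·4 + 3·0 + 9·1 + 1·1 + 9·2 + 9·2 = 64
C has the highest Borda score (86).

C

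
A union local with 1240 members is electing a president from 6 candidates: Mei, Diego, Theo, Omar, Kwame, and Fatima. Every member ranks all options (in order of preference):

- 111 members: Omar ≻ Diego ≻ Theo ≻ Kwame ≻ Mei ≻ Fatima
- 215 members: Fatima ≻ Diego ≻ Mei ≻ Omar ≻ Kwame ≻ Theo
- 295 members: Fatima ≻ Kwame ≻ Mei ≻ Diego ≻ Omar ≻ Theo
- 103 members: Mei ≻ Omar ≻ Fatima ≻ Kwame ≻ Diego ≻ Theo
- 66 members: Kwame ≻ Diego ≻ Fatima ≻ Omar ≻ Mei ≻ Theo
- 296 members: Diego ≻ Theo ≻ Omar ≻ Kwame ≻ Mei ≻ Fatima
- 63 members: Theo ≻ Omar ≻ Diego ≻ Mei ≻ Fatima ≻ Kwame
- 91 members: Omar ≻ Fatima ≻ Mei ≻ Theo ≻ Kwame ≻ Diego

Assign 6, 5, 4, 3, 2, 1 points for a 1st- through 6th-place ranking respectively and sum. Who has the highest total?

Mei: 111·2 + 215·4 + 295·4 + 103·6 + 66·2 + 296·2 + 63·3 + 91·4 = 4157
Diego: 111·5 + 215·5 + 295·3 + 103·2 + 66·5 + 296·6 + 63·4 + 91·1 = 5170
Theo: 111·4 + 215·1 + 295·1 + 103·1 + 66·1 + 296·5 + 63·6 + 91·3 = 3254
Omar: 111·6 + 215·3 + 295·2 + 103·5 + 66·3 + 296·4 + 63·5 + 91·6 = 4659
Kwame: 111·3 + 215·2 + 295·5 + 103·3 + 66·6 + 296·3 + 63·1 + 91·2 = 4076
Fatima: 111·1 + 215·6 + 295·6 + 103·4 + 66·4 + 296·1 + 63·2 + 91·5 = 4724
Diego has the highest Borda score (5170).

Diego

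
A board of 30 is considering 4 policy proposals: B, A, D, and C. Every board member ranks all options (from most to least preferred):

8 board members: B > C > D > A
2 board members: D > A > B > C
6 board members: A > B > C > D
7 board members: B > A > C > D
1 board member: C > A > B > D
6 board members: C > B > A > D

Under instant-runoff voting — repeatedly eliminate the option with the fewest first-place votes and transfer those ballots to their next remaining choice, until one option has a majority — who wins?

B

Round 1: B 15, A 6, D 2, C 7. Eliminate D.
Round 2: B 15, A 8, C 7. Eliminate C.
Round 3: B 21, A 9. B has a majority.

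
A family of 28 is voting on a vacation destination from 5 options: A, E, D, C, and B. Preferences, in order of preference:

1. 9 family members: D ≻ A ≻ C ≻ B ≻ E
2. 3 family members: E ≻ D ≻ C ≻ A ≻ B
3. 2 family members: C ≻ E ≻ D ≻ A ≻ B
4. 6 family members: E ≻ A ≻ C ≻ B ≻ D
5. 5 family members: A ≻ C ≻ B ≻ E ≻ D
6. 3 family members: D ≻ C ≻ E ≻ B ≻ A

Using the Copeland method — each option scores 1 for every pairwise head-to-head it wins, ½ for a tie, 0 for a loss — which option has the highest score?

A: beats C and B; ties E; loses to D → score 2.5.
E: beats D; ties A and B; loses to C → score 2.
D: beats A, C, and B; loses to E → score 3.
C: beats E and B; loses to A and D → score 2.
B: ties E; loses to A, D, and C → score 0.5.
D has the best pairwise record.

D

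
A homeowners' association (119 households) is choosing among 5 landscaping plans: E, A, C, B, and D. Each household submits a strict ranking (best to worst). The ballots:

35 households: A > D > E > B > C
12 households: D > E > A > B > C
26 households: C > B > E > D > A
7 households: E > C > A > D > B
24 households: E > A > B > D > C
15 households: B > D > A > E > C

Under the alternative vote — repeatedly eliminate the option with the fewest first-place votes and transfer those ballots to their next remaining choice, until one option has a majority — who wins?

E

Round 1: E 31, A 35, C 26, B 15, D 12. Eliminate D.
Round 2: E 43, A 35, C 26, B 15. Eliminate B.
Round 3: E 43, A 50, C 26. Eliminate C.
Round 4: E 69, A 50. E has a majority.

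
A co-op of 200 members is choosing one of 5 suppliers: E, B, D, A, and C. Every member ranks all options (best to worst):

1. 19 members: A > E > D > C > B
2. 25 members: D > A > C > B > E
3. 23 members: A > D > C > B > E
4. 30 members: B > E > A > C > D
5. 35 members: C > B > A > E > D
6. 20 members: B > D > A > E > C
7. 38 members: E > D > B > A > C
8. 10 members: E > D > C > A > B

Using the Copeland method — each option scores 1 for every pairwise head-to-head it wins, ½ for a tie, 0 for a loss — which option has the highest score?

E: beats D and C; loses to B and A → score 2.
B: beats E and A; loses to D and C → score 2.
D: beats B and C; loses to E and A → score 2.
A: beats E, D, and C; loses to B → score 3.
C: beats B; loses to E, D, and A → score 1.
A has the best pairwise record.

A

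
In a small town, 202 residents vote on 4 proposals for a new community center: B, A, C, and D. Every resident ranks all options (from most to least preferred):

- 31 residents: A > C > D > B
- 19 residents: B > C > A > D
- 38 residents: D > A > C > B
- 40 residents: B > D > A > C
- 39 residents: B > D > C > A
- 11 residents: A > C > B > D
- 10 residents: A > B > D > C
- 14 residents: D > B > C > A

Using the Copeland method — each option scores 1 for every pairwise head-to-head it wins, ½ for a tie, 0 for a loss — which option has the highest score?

B

B: beats A, C, and D → score 3.
A: beats C; loses to B and D → score 1.
C: loses to B, A, and D → score 0.
D: beats A and C; loses to B → score 2.
B has the best pairwise record.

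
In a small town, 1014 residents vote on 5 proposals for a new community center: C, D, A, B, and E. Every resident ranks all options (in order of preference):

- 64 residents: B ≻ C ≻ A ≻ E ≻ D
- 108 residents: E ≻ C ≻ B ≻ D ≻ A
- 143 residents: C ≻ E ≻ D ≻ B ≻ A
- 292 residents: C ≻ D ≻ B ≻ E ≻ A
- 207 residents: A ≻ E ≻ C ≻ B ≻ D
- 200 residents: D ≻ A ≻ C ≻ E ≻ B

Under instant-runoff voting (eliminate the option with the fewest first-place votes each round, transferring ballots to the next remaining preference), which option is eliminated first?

Round 1: C 435, D 200, A 207, B 64, E 108. Eliminate B.

B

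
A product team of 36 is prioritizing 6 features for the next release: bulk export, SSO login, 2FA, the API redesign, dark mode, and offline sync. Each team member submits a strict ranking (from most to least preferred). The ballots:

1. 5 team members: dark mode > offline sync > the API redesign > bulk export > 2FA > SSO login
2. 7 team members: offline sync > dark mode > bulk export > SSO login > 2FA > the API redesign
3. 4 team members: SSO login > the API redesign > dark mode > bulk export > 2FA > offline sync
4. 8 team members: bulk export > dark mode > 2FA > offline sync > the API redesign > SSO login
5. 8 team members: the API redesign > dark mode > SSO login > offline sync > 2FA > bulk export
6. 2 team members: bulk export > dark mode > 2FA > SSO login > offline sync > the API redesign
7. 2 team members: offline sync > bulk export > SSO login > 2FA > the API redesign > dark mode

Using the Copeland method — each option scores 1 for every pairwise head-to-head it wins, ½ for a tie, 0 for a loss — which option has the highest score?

dark mode

bulk export: beats SSO login, 2FA, and the API redesign; loses to dark mode and offline sync → score 3.
SSO login: beats 2FA; loses to bulk export, the API redesign, dark mode, and offline sync → score 1.
2FA: beats the API redesign; loses to bulk export, SSO login, dark mode, and offline sync → score 1.
the API redesign: beats SSO login; loses to bulk export, 2FA, dark mode, and offline sync → score 1.
dark mode: beats bulk export, SSO login, 2FA, the API redesign, and offline sync → score 5.
offline sync: beats bulk export, SSO login, 2FA, and the API redesign; loses to dark mode → score 4.
dark mode has the best pairwise record.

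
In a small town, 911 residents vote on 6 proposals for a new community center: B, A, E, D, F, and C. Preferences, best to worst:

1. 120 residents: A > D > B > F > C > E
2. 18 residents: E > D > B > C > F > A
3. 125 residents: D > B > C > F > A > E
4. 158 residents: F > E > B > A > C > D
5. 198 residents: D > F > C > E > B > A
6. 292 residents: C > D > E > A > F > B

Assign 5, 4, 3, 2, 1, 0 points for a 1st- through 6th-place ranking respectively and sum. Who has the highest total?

B: 120·3 + 18·3 + 125·4 + 158·3 + 198·1 + 292·0 = 1586
A: 120·5 + 18·0 + 125·1 + 158·2 + 198·0 + 292·2 = 1625
E: 120·0 + 18·5 + 125·0 + 158·4 + 198·2 + 292·3 = 1994
D: 120·4 + 18·4 + 125·5 + 158·0 + 198·5 + 292·4 = 3335
F: 120·2 + 18·1 + 125·2 + 158·5 + 198·4 + 292·1 = 2382
C: 120·1 + 18·2 + 125·3 + 158·1 + 198·3 + 292·5 = 2743
D has the highest Borda score (3335).

D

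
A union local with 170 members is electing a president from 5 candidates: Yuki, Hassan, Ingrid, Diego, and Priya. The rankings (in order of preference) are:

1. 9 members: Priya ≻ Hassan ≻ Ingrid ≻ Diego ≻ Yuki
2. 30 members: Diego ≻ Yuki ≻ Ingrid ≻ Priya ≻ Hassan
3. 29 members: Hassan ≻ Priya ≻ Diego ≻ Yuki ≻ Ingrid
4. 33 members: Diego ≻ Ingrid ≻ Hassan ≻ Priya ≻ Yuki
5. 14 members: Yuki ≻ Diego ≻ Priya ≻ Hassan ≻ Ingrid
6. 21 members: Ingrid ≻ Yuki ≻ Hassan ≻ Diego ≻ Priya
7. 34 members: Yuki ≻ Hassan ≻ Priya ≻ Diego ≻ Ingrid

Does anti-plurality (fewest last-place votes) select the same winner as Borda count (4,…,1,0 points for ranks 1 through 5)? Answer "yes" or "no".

Anti-plurality — last-place votes: Yuki 42, Hassan 30, Ingrid 77, Diego 0, Priya 21. Winner: Diego.
Borda — scores: Yuki 374, Hassan 367, Ingrid 261, Diego 416, Priya 282. Winner: Diego.
The two methods agree.

yes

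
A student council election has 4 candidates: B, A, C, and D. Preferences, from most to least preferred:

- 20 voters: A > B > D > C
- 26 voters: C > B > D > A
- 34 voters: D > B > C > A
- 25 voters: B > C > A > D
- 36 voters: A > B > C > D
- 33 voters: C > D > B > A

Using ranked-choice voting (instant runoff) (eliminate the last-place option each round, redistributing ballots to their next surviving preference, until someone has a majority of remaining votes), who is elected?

C

Round 1: B 25, A 56, C 59, D 34. Eliminate B.
Round 2: A 56, C 84, D 34. Eliminate D.
Round 3: A 56, C 118. C has a majority.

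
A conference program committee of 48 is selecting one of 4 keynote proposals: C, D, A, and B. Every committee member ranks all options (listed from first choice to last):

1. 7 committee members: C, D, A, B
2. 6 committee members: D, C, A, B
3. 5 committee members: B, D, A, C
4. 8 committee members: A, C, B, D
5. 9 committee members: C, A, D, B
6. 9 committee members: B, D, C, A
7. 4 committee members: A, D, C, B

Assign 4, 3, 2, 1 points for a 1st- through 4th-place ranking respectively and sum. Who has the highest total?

C: 7·4 + 6·3 + 5·1 + 8·3 + 9·4 + 9·2 + 4·2 = 137
D: 7·3 + 6·4 + 5·3 + 8·1 + 9·2 + 9·3 + 4·3 = 125
A: 7·2 + 6·2 + 5·2 + 8·4 + 9·3 + 9·1 + 4·4 = 120
B: 7·1 + 6·1 + 5·4 + 8·2 + 9·1 + 9·4 + 4·1 = 98
C has the highest Borda score (137).

C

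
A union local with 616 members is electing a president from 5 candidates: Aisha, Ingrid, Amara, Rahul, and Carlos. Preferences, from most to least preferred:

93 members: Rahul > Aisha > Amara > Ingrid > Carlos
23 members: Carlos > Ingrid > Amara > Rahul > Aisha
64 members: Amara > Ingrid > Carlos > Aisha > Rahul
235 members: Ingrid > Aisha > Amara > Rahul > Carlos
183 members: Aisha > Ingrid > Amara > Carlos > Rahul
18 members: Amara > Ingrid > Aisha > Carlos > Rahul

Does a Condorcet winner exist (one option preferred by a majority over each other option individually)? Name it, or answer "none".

Ingrid vs Aisha: 340–276 for Ingrid.
Ingrid vs Amara: 441–175 for Ingrid.
Ingrid vs Rahul: 523–93 for Ingrid.
Ingrid vs Carlos: 593–23 for Ingrid.
Ingrid beats every other option head-to-head.

Ingrid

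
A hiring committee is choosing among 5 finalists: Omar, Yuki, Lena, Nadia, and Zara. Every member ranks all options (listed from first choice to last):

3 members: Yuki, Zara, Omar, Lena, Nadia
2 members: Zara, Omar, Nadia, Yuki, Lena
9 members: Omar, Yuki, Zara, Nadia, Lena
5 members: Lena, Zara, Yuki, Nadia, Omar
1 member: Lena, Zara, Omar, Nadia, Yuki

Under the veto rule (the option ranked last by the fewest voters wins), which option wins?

Last-place votes: Omar 5, Yuki 1, Lena 11, Nadia 3, Zara 0.
Zara is ranked last by the fewest voters, so Zara wins.

Zara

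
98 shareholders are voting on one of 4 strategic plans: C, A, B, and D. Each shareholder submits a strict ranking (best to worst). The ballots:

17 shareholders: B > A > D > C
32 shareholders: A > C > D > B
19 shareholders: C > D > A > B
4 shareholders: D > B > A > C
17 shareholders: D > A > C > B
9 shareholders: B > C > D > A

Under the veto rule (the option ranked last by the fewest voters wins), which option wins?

D

Last-place votes: C 21, A 9, B 68, D 0.
D is ranked last by the fewest voters, so D wins.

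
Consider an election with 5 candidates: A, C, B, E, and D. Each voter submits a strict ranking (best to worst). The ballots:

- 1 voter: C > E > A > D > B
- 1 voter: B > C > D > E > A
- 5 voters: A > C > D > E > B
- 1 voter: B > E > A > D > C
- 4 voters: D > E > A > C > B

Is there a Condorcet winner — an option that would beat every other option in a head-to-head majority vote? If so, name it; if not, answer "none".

none

Checking pairwise contests:
E beats A 7–5.
A beats C 10–2.
A beats B 10–2.
C beats E 7–5.
A beats D 7–5.
Every option loses at least one head-to-head, so there is no Condorcet winner.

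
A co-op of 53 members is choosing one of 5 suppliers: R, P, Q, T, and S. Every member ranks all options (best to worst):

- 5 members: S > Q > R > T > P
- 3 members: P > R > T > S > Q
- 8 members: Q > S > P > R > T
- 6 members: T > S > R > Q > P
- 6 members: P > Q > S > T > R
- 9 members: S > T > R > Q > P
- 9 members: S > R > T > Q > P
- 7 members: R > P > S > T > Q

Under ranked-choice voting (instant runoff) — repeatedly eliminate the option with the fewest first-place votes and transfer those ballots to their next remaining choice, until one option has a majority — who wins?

S

Round 1: R 7, P 9, Q 8, T 6, S 23. Eliminate T.
Round 2: R 7, P 9, Q 8, S 29. S has a majority.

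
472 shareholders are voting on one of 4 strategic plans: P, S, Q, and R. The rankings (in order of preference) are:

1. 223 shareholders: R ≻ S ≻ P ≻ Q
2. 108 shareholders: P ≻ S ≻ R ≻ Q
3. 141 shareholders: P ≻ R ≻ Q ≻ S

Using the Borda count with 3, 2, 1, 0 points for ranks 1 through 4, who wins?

R

P: 223·1 + 108·3 + 141·3 = 970
S: 223·2 + 108·2 + 141·0 = 662
Q: 223·0 + 108·0 + 141·1 = 141
R: 223·3 + 108·1 + 141·2 = 1059
R has the highest Borda score (1059).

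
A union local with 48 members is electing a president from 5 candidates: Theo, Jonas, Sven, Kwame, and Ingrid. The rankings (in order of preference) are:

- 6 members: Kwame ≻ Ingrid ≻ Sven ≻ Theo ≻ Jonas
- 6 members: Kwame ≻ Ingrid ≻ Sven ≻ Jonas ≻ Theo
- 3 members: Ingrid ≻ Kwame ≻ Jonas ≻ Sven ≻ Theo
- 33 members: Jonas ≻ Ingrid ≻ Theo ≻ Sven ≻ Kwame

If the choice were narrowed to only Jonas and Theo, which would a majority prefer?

Voters preferring Jonas to Theo: 42; preferring Theo to Jonas: 6.
Jonas wins the head-to-head.

Jonas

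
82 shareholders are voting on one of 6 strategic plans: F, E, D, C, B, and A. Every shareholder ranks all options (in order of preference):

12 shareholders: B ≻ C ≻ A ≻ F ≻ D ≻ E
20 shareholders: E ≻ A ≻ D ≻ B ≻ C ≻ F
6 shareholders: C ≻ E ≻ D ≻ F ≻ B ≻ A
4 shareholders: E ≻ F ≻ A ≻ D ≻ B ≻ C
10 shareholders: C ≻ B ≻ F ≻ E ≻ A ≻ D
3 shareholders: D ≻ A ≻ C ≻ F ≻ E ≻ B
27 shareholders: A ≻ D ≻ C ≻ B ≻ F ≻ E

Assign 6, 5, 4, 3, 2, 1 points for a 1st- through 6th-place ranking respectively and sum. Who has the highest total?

F: 12·3 + 20·1 + 6·3 + 4·5 + 10·4 + 3·3 + 27·2 = 197
E: 12·1 + 20·6 + 6·5 + 4·6 + 10·3 + 3·2 + 27·1 = 249
D: 12·2 + 20·4 + 6·4 + 4·3 + 10·1 + 3·6 + 27·5 = 303
C: 12·5 + 20·2 + 6·6 + 4·1 + 10·6 + 3·4 + 27·4 = 320
B: 12·6 + 20·3 + 6·2 + 4·2 + 10·5 + 3·1 + 27·3 = 286
A: 12·4 + 20·5 + 6·1 + 4·4 + 10·2 + 3·5 + 27·6 = 367
A has the highest Borda score (367).

A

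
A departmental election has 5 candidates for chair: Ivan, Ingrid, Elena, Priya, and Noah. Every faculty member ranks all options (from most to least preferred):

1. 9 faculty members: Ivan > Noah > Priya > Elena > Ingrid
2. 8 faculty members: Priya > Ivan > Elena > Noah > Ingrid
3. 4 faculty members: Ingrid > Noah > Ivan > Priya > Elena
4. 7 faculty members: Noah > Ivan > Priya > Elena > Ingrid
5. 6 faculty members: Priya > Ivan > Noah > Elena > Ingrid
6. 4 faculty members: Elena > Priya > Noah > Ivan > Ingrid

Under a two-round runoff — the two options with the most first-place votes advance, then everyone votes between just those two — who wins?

Ivan

Round 1 first-place votes: Ivan 9, Ingrid 4, Elena 4, Priya 14, Noah 7.
Priya and Ivan advance.
Runoff: Priya is preferred to Ivan by 18 voters; Ivan by 20.
Ivan wins the runoff.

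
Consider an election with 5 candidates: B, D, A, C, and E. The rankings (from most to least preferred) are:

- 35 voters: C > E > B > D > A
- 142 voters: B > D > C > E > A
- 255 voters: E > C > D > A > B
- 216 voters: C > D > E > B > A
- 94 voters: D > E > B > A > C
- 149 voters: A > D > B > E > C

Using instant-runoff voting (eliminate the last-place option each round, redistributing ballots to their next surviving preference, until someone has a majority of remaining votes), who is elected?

Round 1: B 142, D 94, A 149, C 251, E 255. Eliminate D.
Round 2: B 142, A 149, C 251, E 349. Eliminate B.
Round 3: A 149, C 393, E 349. Eliminate A.
Round 4: C 393, E 498. E has a majority.

E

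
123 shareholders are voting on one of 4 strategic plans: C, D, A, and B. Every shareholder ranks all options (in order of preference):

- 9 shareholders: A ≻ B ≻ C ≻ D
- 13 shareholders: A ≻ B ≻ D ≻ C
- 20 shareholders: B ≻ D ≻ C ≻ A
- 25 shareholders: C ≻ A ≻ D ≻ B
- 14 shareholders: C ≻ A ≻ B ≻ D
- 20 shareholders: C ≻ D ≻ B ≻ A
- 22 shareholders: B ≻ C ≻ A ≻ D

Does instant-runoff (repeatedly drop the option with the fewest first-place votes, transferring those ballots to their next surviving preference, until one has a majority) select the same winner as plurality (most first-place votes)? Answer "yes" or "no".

Instant-runoff — R1 C 59, D 0, A 22, B 42 (D out); R2 C 59, A 22, B 42 (A out); R3 C 59, B 64 (B winner). Winner: B.
Plurality — first-place votes: C 59, D 0, A 22, B 42. Winner: C.
The two methods disagree.

no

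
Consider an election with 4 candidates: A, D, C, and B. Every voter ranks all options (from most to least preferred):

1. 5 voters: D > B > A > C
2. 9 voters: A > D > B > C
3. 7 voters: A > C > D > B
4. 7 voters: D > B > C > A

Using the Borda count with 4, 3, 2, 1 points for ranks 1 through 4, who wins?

D

A: 5·2 + 9·4 + 7·4 + 7·1 = 81
D: 5·4 + 9·3 + 7·2 + 7·4 = 89
C: 5·1 + 9·1 + 7·3 + 7·2 = 49
B: 5·3 + 9·2 + 7·1 + 7·3 = 61
D has the highest Borda score (89).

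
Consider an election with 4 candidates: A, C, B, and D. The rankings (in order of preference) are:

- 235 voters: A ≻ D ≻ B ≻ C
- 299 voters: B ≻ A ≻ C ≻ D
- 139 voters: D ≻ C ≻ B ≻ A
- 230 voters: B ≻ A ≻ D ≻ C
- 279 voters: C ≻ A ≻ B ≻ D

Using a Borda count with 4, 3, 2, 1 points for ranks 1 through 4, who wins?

A: 235·4 + 299·3 + 139·1 + 230·3 + 279·3 = 3503
C: 235·1 + 299·2 + 139·3 + 230·1 + 279·4 = 2596
B: 235·2 + 299·4 + 139·2 + 230·4 + 279·2 = 3422
D: 235·3 + 299·1 + 139·4 + 230·2 + 279·1 = 2299
A has the highest Borda score (3503).

A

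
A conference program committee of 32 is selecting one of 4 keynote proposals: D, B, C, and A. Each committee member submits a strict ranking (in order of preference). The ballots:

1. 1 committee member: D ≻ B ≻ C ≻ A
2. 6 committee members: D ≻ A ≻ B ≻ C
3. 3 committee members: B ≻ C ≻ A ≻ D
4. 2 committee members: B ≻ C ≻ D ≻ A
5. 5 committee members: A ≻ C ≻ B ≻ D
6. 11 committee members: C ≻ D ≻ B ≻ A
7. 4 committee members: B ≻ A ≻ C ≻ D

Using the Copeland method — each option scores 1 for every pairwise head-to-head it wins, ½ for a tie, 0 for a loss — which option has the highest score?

C

D: beats B and A; loses to C → score 2.
B: beats A; ties C; loses to D → score 1.5.
C: beats D and A; ties B → score 2.5.
A: loses to D, B, and C → score 0.
C has the best pairwise record.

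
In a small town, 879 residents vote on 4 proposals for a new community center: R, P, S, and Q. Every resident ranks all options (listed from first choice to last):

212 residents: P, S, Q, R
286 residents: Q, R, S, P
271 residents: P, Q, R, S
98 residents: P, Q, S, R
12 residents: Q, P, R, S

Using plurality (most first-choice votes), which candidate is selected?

P

First-place votes: R 0, P 581, S 0, Q 298.
P has the most first-place votes.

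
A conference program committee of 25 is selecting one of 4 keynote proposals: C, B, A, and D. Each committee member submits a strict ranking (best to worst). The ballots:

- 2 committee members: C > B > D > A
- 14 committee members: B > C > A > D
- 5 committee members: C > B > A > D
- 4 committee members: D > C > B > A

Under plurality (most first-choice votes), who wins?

B

First-place votes: C 7, B 14, A 0, D 4.
B has the most first-place votes.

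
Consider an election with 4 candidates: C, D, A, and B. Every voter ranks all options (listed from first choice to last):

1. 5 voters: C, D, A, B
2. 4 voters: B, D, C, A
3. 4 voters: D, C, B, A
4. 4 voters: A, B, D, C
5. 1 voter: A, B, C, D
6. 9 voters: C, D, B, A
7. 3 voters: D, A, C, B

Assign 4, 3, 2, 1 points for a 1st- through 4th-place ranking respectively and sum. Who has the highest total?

C: 5·4 + 4·2 + 4·3 + 4·1 + 1·2 + 9·4 + 3·2 = 88
D: 5·3 + 4·3 + 4·4 + 4·2 + 1·1 + 9·3 + 3·4 = 91
A: 5·2 + 4·1 + 4·1 + 4·4 + 1·4 + 9·1 + 3·3 = 56
B: 5·1 + 4·4 + 4·2 + 4·3 + 1·3 + 9·2 + 3·1 = 65
D has the highest Borda score (91).

D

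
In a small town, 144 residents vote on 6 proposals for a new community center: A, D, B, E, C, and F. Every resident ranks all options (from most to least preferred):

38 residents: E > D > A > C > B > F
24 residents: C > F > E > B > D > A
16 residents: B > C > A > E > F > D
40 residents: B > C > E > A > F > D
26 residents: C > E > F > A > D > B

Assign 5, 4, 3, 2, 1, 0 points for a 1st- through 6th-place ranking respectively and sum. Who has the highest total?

A: 38·3 + 24·0 + 16·3 + 40·2 + 26·2 = 294
D: 38·4 + 24·1 + 16·0 + 40·0 + 26·1 = 202
B: 38·1 + 24·2 + 16·5 + 40·5 + 26·0 = 366
E: 38·5 + 24·3 + 16·2 + 40·3 + 26·4 = 518
C: 38·2 + 24·5 + 16·4 + 40·4 + 26·5 = 550
F: 38·0 + 24·4 + 16·1 + 40·1 + 26·3 = 230
C has the highest Borda score (550).

C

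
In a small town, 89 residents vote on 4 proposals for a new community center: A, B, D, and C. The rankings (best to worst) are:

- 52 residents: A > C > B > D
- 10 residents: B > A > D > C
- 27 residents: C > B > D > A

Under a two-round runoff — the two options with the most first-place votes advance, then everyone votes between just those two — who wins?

A

Round 1 first-place votes: A 52, B 10, D 0, C 27.
A and C advance.
Runoff: A is preferred to C by 62 voters; C by 27.
A wins the runoff.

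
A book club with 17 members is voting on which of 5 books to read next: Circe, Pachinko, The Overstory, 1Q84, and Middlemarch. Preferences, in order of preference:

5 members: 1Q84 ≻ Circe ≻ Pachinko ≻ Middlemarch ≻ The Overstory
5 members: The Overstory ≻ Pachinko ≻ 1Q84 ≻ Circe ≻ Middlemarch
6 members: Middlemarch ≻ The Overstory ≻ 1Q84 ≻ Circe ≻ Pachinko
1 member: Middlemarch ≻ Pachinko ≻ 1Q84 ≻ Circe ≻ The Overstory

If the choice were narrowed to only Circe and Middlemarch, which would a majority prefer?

Voters preferring Circe to Middlemarch: 10; preferring Middlemarch to Circe: 7.
Circe wins the head-to-head.

Circe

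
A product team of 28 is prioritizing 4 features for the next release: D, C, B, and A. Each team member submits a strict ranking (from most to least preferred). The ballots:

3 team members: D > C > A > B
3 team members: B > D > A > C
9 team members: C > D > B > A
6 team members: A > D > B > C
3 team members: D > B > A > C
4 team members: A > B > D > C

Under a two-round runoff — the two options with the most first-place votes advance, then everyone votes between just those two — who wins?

Round 1 first-place votes: D 6, C 9, B 3, A 10.
A and C advance.
Runoff: A is preferred to C by 16 voters; C by 12.
A wins the runoff.

A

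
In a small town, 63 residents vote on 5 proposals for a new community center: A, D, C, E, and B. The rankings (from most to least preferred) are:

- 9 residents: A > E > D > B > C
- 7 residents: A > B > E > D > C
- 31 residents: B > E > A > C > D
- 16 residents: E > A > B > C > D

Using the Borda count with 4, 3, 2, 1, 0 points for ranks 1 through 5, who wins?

A: 9·4 + 7·4 + 31·2 + 16·3 = 174
D: 9·2 + 7·1 + 31·0 + 16·0 = 25
C: 9·0 + 7·0 + 31·1 + 16·1 = 47
E: 9·3 + 7·2 + 31·3 + 16·4 = 198
B: 9·1 + 7·3 + 31·4 + 16·2 = 186
E has the highest Borda score (198).

E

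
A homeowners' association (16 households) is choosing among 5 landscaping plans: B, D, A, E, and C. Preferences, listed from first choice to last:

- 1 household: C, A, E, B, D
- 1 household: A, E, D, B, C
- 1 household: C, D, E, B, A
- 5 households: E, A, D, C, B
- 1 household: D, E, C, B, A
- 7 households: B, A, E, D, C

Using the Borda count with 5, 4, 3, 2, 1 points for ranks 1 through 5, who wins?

B: 1·2 + 1·2 + 1·2 + 5·1 + 1·2 + 7·5 = 48
D: 1·1 + 1·3 + 1·4 + 5·3 + 1·5 + 7·2 = 42
A: 1·4 + 1·5 + 1·1 + 5·4 + 1·1 + 7·4 = 59
E: 1·3 + 1·4 + 1·3 + 5·5 + 1·4 + 7·3 = 60
C: 1·5 + 1·1 + 1·5 + 5·2 + 1·3 + 7·1 = 31
E has the highest Borda score (60).

E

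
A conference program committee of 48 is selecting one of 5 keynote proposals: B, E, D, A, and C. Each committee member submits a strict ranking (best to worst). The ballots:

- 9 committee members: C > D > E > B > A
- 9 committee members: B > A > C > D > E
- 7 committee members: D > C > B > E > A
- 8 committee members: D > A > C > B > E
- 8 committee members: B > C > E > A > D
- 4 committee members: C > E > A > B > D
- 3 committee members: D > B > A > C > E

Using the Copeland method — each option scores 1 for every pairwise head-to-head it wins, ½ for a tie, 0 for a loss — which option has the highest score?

B: beats E and A; loses to D and C → score 2.
E: beats A; loses to B, D, and C → score 1.
D: beats B, E, and A; loses to C → score 3.
A: loses to B, E, D, and C → score 0.
C: beats B, E, D, and A → score 4.
C has the best pairwise record.

C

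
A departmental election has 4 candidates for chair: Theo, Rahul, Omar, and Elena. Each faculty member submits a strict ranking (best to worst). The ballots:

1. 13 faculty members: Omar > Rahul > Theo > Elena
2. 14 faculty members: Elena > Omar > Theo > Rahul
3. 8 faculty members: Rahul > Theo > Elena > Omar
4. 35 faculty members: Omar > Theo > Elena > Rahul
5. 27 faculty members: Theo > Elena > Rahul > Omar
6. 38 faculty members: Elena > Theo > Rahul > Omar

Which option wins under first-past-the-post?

Elena

First-place votes: Theo 27, Rahul 8, Omar 48, Elena 52.
Elena has the most first-place votes.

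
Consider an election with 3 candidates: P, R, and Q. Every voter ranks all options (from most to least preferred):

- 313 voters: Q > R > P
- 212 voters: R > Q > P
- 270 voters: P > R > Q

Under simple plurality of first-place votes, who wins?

Q

First-place votes: P 270, R 212, Q 313.
Q has the most first-place votes.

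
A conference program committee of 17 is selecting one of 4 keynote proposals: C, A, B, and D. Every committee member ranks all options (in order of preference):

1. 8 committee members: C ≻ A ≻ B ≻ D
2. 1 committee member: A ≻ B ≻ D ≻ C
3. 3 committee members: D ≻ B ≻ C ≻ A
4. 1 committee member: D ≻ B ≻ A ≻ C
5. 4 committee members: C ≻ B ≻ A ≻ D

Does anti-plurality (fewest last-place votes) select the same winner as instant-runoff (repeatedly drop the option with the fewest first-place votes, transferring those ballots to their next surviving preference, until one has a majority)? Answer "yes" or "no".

Anti-plurality — last-place votes: C 2, A 3, B 0, D 12. Winner: B.
Instant-runoff — R1 C 12, A 1, B 0, D 4 (C winner). Winner: C.
The two methods disagree.

no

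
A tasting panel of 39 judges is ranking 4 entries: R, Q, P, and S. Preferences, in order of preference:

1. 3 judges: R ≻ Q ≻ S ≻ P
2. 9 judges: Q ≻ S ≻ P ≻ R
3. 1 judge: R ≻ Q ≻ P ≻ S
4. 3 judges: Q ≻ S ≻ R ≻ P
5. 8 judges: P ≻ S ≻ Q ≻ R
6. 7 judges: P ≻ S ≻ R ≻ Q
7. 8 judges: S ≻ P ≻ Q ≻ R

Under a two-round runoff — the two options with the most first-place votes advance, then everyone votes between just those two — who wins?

Round 1 first-place votes: R 4, Q 12, P 15, S 8.
P and Q advance.
Runoff: P is preferred to Q by 23 voters; Q by 16.
P wins the runoff.

P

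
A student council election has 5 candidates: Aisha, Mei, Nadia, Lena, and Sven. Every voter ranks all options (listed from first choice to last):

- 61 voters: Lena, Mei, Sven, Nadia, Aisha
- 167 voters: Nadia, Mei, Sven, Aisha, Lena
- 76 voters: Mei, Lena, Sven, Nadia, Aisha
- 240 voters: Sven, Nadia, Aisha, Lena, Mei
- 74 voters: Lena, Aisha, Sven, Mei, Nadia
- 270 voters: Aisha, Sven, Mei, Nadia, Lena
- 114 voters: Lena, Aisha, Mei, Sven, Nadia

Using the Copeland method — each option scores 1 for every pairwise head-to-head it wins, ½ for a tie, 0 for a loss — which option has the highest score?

Aisha: beats Mei and Lena; loses to Nadia and Sven → score 2.
Mei: beats Nadia and Lena; loses to Aisha and Sven → score 2.
Nadia: beats Aisha and Lena; loses to Mei and Sven → score 2.
Lena: loses to Aisha, Mei, Nadia, and Sven → score 0.
Sven: beats Aisha, Mei, Nadia, and Lena → score 4.
Sven has the best pairwise record.

Sven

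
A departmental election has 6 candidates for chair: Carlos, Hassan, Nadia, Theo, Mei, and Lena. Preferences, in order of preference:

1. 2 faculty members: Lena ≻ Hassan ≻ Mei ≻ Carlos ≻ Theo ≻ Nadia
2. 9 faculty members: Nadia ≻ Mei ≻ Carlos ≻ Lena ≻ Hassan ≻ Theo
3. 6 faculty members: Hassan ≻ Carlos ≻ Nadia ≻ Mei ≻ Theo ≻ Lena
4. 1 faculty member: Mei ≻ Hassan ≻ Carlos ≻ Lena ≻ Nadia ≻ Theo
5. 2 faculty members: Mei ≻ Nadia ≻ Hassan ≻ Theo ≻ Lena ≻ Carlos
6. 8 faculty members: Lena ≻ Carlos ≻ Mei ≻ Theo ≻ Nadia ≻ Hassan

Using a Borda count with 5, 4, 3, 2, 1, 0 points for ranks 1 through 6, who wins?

Carlos: 2·2 + 9·3 + 6·4 + 1·3 + 2·0 + 8·4 = 90
Hassan: 2·4 + 9·1 + 6·5 + 1·4 + 2·3 + 8·0 = 57
Nadia: 2·0 + 9·5 + 6·3 + 1·1 + 2·4 + 8·1 = 80
Theo: 2·1 + 9·0 + 6·1 + 1·0 + 2·2 + 8·2 = 28
Mei: 2·3 + 9·4 + 6·2 + 1·5 + 2·5 + 8·3 = 93
Lena: 2·5 + 9·2 + 6·0 + 1·2 + 2·1 + 8·5 = 72
Mei has the highest Borda score (93).

Mei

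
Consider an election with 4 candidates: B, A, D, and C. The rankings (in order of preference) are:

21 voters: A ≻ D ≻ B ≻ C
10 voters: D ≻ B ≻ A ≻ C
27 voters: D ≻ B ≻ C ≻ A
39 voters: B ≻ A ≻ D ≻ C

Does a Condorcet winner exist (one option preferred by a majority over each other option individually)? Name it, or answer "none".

Checking pairwise contests:
D beats B 58–39.
B beats A 76–21.
A beats D 60–37.
B beats C 97–0.
Every option loses at least one head-to-head, so there is no Condorcet winner.

none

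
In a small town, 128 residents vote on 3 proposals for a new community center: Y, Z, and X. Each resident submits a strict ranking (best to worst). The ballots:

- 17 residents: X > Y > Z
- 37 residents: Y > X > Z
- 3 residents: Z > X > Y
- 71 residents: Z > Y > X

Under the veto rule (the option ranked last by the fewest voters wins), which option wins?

Y

Last-place votes: Y 3, Z 54, X 71.
Y is ranked last by the fewest voters, so Y wins.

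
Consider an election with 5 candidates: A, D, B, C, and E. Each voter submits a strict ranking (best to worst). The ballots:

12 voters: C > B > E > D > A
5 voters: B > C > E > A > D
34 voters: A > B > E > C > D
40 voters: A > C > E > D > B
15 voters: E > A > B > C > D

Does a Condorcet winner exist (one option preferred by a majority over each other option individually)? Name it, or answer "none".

A

A vs D: 94–12 for A.
A vs B: 89–17 for A.
A vs C: 89–17 for A.
A vs E: 74–32 for A.
A beats every other option head-to-head.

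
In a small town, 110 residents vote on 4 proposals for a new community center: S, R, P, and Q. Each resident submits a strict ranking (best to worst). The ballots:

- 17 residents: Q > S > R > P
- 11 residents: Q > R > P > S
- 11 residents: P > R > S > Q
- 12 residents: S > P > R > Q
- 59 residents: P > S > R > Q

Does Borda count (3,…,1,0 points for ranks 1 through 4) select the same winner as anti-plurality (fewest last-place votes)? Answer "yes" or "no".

no

Borda — scores: S 199, R 132, P 245, Q 84. Winner: P.
Anti-plurality — last-place votes: S 11, R 0, P 17, Q 82. Winner: R.
The two methods disagree.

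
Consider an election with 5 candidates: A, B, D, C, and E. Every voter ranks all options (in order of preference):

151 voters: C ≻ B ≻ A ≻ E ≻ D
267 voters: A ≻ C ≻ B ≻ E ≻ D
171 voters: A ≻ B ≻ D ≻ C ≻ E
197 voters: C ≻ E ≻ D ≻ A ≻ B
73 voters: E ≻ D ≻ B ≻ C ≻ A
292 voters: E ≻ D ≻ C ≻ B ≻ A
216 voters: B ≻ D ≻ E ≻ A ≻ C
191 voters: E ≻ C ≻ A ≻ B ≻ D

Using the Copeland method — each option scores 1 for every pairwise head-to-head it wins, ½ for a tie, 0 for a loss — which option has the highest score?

A: beats B and D; loses to C and E → score 2.
B: beats D and E; loses to A and C → score 2.
D: loses to A, B, C, and E → score 0.
C: beats A, B, D, and E → score 4.
E: beats A and D; loses to B and C → score 2.
C has the best pairwise record.

C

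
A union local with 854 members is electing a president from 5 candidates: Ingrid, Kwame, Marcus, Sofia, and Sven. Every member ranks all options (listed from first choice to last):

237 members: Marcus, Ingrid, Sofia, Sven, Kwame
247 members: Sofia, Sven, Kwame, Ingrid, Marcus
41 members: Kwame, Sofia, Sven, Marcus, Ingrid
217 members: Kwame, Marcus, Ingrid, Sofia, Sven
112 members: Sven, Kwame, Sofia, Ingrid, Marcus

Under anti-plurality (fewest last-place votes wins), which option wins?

Last-place votes: Ingrid 41, Kwame 237, Marcus 359, Sofia 0, Sven 217.
Sofia is ranked last by the fewest voters, so Sofia wins.

Sofia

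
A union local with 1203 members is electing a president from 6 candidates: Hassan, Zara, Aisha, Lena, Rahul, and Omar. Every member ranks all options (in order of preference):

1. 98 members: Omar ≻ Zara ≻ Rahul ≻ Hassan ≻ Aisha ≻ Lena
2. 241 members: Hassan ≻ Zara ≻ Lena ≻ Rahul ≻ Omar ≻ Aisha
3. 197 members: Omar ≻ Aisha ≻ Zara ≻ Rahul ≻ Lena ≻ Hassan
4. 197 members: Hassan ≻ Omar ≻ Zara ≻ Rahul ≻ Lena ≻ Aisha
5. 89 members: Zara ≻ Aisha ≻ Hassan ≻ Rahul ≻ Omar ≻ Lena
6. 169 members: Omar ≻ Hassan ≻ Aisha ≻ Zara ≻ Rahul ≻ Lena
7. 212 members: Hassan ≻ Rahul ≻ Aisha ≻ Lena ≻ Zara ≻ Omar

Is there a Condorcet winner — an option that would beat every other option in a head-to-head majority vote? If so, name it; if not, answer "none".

Hassan vs Zara: 819–384 for Hassan.
Hassan vs Aisha: 917–286 for Hassan.
Hassan vs Lena: 1006–197 for Hassan.
Hassan vs Rahul: 908–295 for Hassan.
Hassan vs Omar: 739–464 for Hassan.
Hassan beats every other option head-to-head.

Hassan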